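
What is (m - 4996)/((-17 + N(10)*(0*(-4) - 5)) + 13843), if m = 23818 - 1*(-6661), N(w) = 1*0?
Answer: 25483/13826 ≈ 1.8431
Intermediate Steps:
N(w) = 0
m = 30479 (m = 23818 + 6661 = 30479)
(m - 4996)/((-17 + N(10)*(0*(-4) - 5)) + 13843) = (30479 - 4996)/((-17 + 0*(0*(-4) - 5)) + 13843) = 25483/((-17 + 0*(0 - 5)) + 13843) = 25483/((-17 + 0*(-5)) + 13843) = 25483/((-17 + 0) + 13843) = 25483/(-17 + 13843) = 25483/13826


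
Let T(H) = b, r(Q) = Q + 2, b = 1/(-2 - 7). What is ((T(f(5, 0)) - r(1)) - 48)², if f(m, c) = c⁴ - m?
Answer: 211600/81 ≈ 2612.3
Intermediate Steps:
b = -⅑ (b = 1/(-9) = -⅑ ≈ -0.11111)
r(Q) = 2 + Q
T(H) = -⅑
((T(f(5, 0)) - r(1)) - 48)² = ((-⅑ - (2 + 1)) - 48)² = ((-⅑ - 1*3) - 48)² = ((-⅑ - 3) - 48)² = (-28/9 - 48)² = (-460/9)² = 211600/81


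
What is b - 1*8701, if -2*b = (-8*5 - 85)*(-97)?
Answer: -29527/2 ≈ -14764.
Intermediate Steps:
b = -12125/2 (b = -(-8*5 - 85)*(-97)/2 = -(-40 - 85)*(-97)/2 = -(-125)*(-97)/2 = -½*12125 = -12125/2 ≈ -6062.5)
b - 1*8701 = -12125/2 - 1*8701 = -12125/2 - 8701 = -29527/2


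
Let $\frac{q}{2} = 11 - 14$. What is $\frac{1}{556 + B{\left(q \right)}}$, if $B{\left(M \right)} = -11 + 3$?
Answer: $\frac{1}{548} \approx 0.0018248$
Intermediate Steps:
$q = -6$ ($q = 2 \left(11 - 14\right) = 2 \left(-3\right) = -6$)
$B{\left(M \right)} = -8$
$\frac{1}{556 + B{\left(q \right)}} = \frac{1}{556 - 8} = \frac{1}{548}$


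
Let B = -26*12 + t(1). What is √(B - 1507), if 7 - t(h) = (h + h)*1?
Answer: I*√1814 ≈ 42.591*I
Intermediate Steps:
t(h) = 7 - 2*h (t(h) = 7 - (h + h) = 7 - 2*h)
B = -307 (B = -26*12 + (7 - 2*1) = -312 + (7 - 2) = -312 + 5 = -307)
√(B - 1507) = √(-307 - 1507) = √(-1814) = I*√1814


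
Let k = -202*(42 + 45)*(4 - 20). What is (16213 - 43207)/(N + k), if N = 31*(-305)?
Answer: -26994/271729 ≈ -0.099342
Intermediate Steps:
N = -9455
k = 281184 (k = -17574*(-16) = -202*(-1392) = 281184)
(16213 - 43207)/(N + k) = (16213 - 43207)/(-9455 + 281184) = -26994/271729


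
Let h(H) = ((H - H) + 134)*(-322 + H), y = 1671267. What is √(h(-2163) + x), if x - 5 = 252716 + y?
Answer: √1590998 ≈ 1261.3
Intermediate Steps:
h(H) = -43148 + 134*H (h(H) = (0 + 134)*(-322 + H) = 134*(-322 + H) = -43148 + 134*H)
x = 1923988 (x = 5 + (252716 + 1671267) = 5 + 1923983 = 1923988)
√(h(-2163) + x) = √((-43148 + 134*(-2163)) + 1923988) = √((-43148 - 289842) + 1923988) = √(-332990 + 1923988) = √1590998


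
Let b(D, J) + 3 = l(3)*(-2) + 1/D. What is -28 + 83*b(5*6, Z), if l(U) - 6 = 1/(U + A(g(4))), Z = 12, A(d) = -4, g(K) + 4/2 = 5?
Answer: -33127/30 ≈ -1104.2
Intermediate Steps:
g(K) = 3 (g(K) = -2 + 5 = 3)
l(U) = 6 + 1/(-4 + U) (l(U) = 6 + 1/(U - 4) = 6 + 1/(-4 + U))
b(D, J) = -13 + 1/D (b(D, J) = -3 + (((-23 + 6*3)/(-4 + 3))*(-2) + 1/D) = -3 + (((-23 + 18)/(-1))*(-2) + 1/D) = -3 + (-1*(-5)*(-2) + 1/D) = -3 + (5*(-2) + 1/D) = -3 + (-10 + 1/D) = -13 + 1/D)
-28 + 83*b(5*6, Z) = -28 + 83*(-13 + 1/(5*6)) = -28 + 83*(-13 + 1/30) = -28 + 83*(-389/30) = -28 - 32287/30 = -33127/30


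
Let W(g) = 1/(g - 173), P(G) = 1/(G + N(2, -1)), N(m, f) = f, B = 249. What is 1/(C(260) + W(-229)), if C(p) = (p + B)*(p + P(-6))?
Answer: 2814/372200135 ≈ 7.5604e-6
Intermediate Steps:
P(G) = 1/(-1 + G) (P(G) = 1/(G - 1) = 1/(-1 + G))
C(p) = (249 + p)*(-1/7 + p) (C(p) = (p + 249)*(p + 1/(-1 - 6)) = (249 + p)*(p + 1/(-7)) = (249 + p)*(p - 1/7) = (249 + p)*(-1/7 + p))
W(g) = 1/(-173 + g)
1/(C(260) + W(-229)) = 1/((-249/7 + 260**2 + (1742/7)*260) + 1/(-173 - 229)) = 1/((-249/7 + 67600 + 452920/7) + 1/(-402)) = 1/(925871/7 - 1/402) = 1/(372200135/2814) = 2814/372200135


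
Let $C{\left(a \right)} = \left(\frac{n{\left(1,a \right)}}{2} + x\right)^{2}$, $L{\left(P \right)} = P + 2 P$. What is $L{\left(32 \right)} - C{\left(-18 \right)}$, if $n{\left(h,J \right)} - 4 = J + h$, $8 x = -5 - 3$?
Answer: $\frac{159}{4} \approx 39.75$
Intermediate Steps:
$x = -1$ ($x = \frac{-5 - 3}{8} = \frac{1}{8} \left(-8\right) = -1$)
$L{\left(P \right)} = 3 P$
$n{\left(h,J \right)} = 4 + J + h$ ($n{\left(h,J \right)} = 4 + \left(J + h\right) = 4 + J + h$)
$C{\left(a \right)} = \left(\frac{3}{2} + \frac{a}{2}\right)^{2}$ ($C{\left(a \right)} = \left(\frac{4 + a + 1}{2} - 1\right)^{2} = \left(\left(5 + a\right) \frac{1}{2} - 1\right)^{2} = \left(\left(\frac{5}{2} + \frac{a}{2}\right) - 1\right)^{2} = \left(\frac{3}{2} + \frac{a}{2}\right)^{2}$)
$L{\left(32 \right)} - C{\left(-18 \right)} = 3 \cdot 32 - \frac{\left(3 - 18\right)^{2}}{4} = 96 - \frac{\left(-15\right)^{2}}{4} = 96 - \frac{1}{4} \cdot 225 = 96 - \frac{225}{4} = \frac{159}{4}$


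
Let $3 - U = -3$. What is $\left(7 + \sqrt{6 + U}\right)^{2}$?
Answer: $61 + 28 \sqrt{3} \approx 109.5$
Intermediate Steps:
$U = 6$ ($U = 3 - -3 = 3 + 3 = 6$)
$\left(7 + \sqrt{6 + U}\right)^{2} = \left(7 + \sqrt{6 + 6}\right)^{2} = \left(7 + \sqrt{12}\right)^{2} = \left(7 + 2 \sqrt{3}\right)^{2}$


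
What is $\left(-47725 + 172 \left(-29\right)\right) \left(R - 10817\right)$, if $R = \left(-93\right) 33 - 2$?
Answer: $732078144$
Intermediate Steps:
$R = -3071$ ($R = -3069 - 2 = -3071$)
$\left(-47725 + 172 \left(-29\right)\right) \left(R - 10817\right) = \left(-47725 + 172 \left(-29\right)\right) \left(-3071 - 10817\right) = \left(-47725 - 4988\right) \left(-13888\right) = \left(-52713\right) \left(-13888\right) = 732078144$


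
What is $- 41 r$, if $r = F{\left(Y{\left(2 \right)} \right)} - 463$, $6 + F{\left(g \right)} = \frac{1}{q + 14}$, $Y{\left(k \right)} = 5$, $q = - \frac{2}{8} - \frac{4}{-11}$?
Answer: $\frac{11939405}{621} \approx 19226.0$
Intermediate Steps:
$q = \frac{5}{44}$ ($q = \left(-2\right) \frac{1}{8} - - \frac{4}{11} = - \frac{1}{4} + \frac{4}{11} = \frac{5}{44} \approx 0.11364$)
$F{\left(g \right)} = - \frac{3682}{621}$ ($F{\left(g \right)} = -6 + \frac{1}{\frac{5}{44} + 14} = -6 + \frac{1}{\frac{621}{44}} = -6 + \frac{44}{621} = - \frac{3682}{621}$)
$r = - \frac{291205}{621}$ ($r = - \frac{3682}{621} - 463 = - \frac{291205}{621} \approx -468.93$)
$- 41 r = \left(-41\right) \left(- \frac{291205}{621}\right) = \frac{11939405}{621}$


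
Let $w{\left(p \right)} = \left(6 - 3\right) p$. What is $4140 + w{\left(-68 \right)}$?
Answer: $3936$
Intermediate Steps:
$w{\left(p \right)} = 3 p$
$4140 + w{\left(-68 \right)} = 4140 + 3 \left(-68\right) = 4140 - 204 = 3936$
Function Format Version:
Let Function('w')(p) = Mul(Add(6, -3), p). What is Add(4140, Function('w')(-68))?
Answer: 3936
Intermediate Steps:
Function('w')(p) = Mul(3, p)
Add(4140, Function('w')(-68)) = Add(4140, Mul(3, -68)) = Add(4140, -204) = 3936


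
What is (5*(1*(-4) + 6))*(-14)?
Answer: -140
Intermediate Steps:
(5*(1*(-4) + 6))*(-14) = (5*(-4 + 6))*(-14) = (5*2)*(-14) = 10*(-14) = -140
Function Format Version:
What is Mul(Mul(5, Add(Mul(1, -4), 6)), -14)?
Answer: -140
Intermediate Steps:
Mul(Mul(5, Add(Mul(1, -4), 6)), -14) = Mul(Mul(5, Add(-4, 6)), -14) = Mul(Mul(5, 2), -14) = Mul(10, -14) = -140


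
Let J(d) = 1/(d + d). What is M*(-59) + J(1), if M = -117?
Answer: 13807/2 ≈ 6903.5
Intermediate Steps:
J(d) = 1/(2*d)
M*(-59) + J(1) = -117*(-59) + (1/2)/1 = 6903 + (1/2)*1 = 6903 + 1/2 = 13807/2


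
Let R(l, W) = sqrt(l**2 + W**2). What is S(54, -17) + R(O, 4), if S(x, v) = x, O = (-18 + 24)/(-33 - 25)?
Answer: 54 + sqrt(13465)/29 ≈ 58.001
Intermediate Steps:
O = -3/29 (O = 6/(-58) = 6*(-1/58) = -3/29 ≈ -0.10345)
R(l, W) = sqrt(W**2 + l**2)
S(54, -17) + R(O, 4) = 54 + sqrt(4**2 + (-3/29)**2) = 54 + sqrt(16 + 9/841) = 54 + sqrt(13465/841) = 54 + sqrt(13465)/29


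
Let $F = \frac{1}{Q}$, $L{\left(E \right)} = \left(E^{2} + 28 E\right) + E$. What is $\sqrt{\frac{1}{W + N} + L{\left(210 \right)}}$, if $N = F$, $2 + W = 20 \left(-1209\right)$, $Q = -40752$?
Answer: $\frac{\sqrt{48741566757342146034270}}{985464865} \approx 224.03$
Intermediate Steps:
$L{\left(E \right)} = E^{2} + 29 E$
$W = -24182$ ($W = -2 + 20 \left(-1209\right) = -2 - 24180 = -24182$)
$F = - \frac{1}{40752}$ ($F = \frac{1}{-40752} = - \frac{1}{40752} \approx -2.4539 \cdot 10^{-5}$)
$N = - \frac{1}{40752} \approx -2.4539 \cdot 10^{-5}$
$\sqrt{\frac{1}{W + N} + L{\left(210 \right)}} = \sqrt{\frac{1}{-24182 - \frac{1}{40752}} + 210 \left(29 + 210\right)} = \sqrt{\frac{1}{- \frac{985464865}{40752}} + 210 \cdot 239} = \sqrt{- \frac{40752}{985464865} + 50190} = \sqrt{\frac{49460481533598}{985464865}} = \frac{\sqrt{48741566757342146034270}}{985464865}$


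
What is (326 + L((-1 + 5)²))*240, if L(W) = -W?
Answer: 74400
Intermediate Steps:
(326 + L((-1 + 5)²))*240 = (326 - (-1 + 5)²)*240 = (326 - 1*4²)*240 = (326 - 1*16)*240 = (326 - 16)*240 = 310*240 = 74400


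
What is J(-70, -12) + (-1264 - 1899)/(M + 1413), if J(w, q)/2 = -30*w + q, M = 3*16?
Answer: 6097973/1461 ≈ 4173.8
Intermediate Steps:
M = 48
J(w, q) = -60*w + 2*q (J(w, q) = 2*(-30*w + q) = 2*(q - 30*w) = -60*w + 2*q)
J(-70, -12) + (-1264 - 1899)/(M + 1413) = (-60*(-70) + 2*(-12)) + (-1264 - 1899)/(48 + 1413) = (4200 - 24) - 3163/1461 = 4176 - 3163*1/1461 = 4176 - 3163/1461 = 6097973/1461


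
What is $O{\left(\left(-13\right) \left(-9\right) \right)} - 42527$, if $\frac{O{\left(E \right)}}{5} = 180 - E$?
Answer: $-42212$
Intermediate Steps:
$O{\left(E \right)} = 900 - 5 E$ ($O{\left(E \right)} = 5 \left(180 - E\right) = 900 - 5 E$)
$O{\left(\left(-13\right) \left(-9\right) \right)} - 42527 = \left(900 - 5 \left(\left(-13\right) \left(-9\right)\right)\right) - 42527 = \left(900 - 585\right) - 42527 = 315 - 42527 = -42212$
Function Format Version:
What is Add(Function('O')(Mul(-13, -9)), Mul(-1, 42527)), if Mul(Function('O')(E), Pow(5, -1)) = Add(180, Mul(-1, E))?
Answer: -42212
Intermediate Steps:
Function('O')(E) = Add(900, Mul(-5, E)) (Function('O')(E) = Mul(5, Add(180, Mul(-1, E))) = Add(900, Mul(-5, E)))
Add(Function('O')(Mul(-13, -9)), Mul(-1, 42527)) = Add(Add(900, Mul(-5, Mul(-13, -9))), Mul(-1, 42527)) = Add(Add(900, Mul(-5, 117)), -42527) = Add(Add(900, -585), -42527) = Add(315, -42527) = -42212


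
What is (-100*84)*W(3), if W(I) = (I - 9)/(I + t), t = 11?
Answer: 3600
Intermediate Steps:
W(I) = (-9 + I)/(11 + I) (W(I) = (I - 9)/(I + 11) = (-9 + I)/(11 + I))
(-100*84)*W(3) = (-100*84)*((-9 + 3)/(11 + 3)) = -8400*(-6)/14 = -600*(-6) = -8400*(-3/7) = 3600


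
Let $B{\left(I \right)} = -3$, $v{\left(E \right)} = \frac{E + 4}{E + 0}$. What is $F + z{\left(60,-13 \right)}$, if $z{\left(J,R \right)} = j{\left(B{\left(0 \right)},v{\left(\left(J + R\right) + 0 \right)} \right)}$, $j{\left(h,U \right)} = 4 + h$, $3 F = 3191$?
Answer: $\frac{3194}{3} \approx 1064.7$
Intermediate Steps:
$F = \frac{3191}{3}$ ($F = \frac{1}{3} \cdot 3191 = \frac{3191}{3} \approx 1063.7$)
$v{\left(E \right)} = \frac{4 + E}{E}$
$z{\left(J,R \right)} = 1$ ($z{\left(J,R \right)} = 4 - 3 = 1$)
$F + z{\left(60,-13 \right)} = \frac{3191}{3} + 1 = \frac{3194}{3}$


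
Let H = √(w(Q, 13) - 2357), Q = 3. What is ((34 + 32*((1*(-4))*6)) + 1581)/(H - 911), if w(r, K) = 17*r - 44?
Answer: -70147/75661 - 385*I*√94/75661 ≈ -0.92712 - 0.049335*I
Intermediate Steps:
w(r, K) = -44 + 17*r
H = 5*I*√94 (H = √((-44 + 17*3) - 2357) = √((-44 + 51) - 2357) = √(7 - 2357) = √(-2350) = 5*I*√94 ≈ 48.477*I)
((34 + 32*((1*(-4))*6)) + 1581)/(H - 911) = ((34 + 32*((1*(-4))*6)) + 1581)/(5*I*√94 - 911) = ((34 + 32*(-4*6)) + 1581)/(-911 + 5*I*√94) = ((34 + 32*(-24)) + 1581)/(-911 + 5*I*√94) = ((34 - 768) + 1581)/(-911 + 5*I*√94) = (-734 + 1581)/(-911 + 5*I*√94) = 847/(-911 + 5*I*√94)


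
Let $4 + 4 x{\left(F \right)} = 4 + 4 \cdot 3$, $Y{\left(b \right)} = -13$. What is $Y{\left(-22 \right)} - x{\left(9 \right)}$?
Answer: $-16$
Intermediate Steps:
$x{\left(F \right)} = 3$ ($x{\left(F \right)} = -1 + \frac{4 + 4 \cdot 3}{4} = -1 + \frac{4 + 12}{4} = -1 + \frac{1}{4} \cdot 16 = -1 + 4 = 3$)
$Y{\left(-22 \right)} - x{\left(9 \right)} = -13 - 3 = -16$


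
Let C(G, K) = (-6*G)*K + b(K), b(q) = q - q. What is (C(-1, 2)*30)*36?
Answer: 12960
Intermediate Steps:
b(q) = 0
C(G, K) = -6*G*K (C(G, K) = (-6*G)*K + 0 = -6*G*K + 0 = -6*G*K)
(C(-1, 2)*30)*36 = (-6*(-1)*2*30)*36 = (12*30)*36 = 360*36 = 12960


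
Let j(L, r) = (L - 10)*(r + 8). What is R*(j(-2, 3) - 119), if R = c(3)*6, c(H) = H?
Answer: -4518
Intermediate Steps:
R = 18 (R = 3*6 = 18)
j(L, r) = (-10 + L)*(8 + r)
R*(j(-2, 3) - 119) = 18*((-80 - 10*3 + 8*(-2) - 2*3) - 119) = 18*((-80 - 30 - 16 - 6) - 119) = 18*(-132 - 119) = 18*(-251) = -4518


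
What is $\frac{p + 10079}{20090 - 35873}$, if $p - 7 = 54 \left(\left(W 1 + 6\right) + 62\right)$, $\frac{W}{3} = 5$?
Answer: $- \frac{4856}{5261} \approx -0.92302$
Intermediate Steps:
$W = 15$ ($W = 3 \cdot 5 = 15$)
$p = 4489$ ($p = 7 + 54 \left(\left(15 \cdot 1 + 6\right) + 62\right) = 7 + 54 \left(\left(15 + 6\right) + 62\right) = 7 + 54 \left(21 + 62\right) = 7 + 54 \cdot 83 = 7 + 4482 = 4489$)
$\frac{p + 10079}{20090 - 35873} = \frac{4489 + 10079}{20090 - 35873} = \frac{14568}{20090 - 35873} = \frac{14568}{-15783} = 14568 \left(- \frac{1}{15783}\right) = - \frac{4856}{5261}$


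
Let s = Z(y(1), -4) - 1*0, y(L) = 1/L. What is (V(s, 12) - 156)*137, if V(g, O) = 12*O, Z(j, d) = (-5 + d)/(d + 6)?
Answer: -1644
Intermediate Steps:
Z(j, d) = (-5 + d)/(6 + d)
s = -9/2 (s = (-5 - 4)/(6 - 4) - 1*0 = -9/2 + 0 = -9/2 ≈ -4.5000)
(V(s, 12) - 156)*137 = (12*12 - 156)*137 = (144 - 156)*137 = -12*137 = -1644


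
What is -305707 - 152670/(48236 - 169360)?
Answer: -18514150999/60562 ≈ -3.0571e+5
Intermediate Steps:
-305707 - 152670/(48236 - 169360) = -305707 - 152670/(-121124) = -305707 - 152670*(-1/121124) = -305707 + 76335/60562 = -18514150999/60562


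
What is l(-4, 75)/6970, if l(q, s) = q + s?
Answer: 71/6970 ≈ 0.010187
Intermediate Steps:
l(-4, 75)/6970 = (-4 + 75)/6970 = 71*(1/6970) = 71/6970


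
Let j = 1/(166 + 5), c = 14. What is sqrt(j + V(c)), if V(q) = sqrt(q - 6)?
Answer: sqrt(19 + 6498*sqrt(2))/57 ≈ 1.6835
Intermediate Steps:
j = 1/171 ≈ 0.0058480
V(q) = sqrt(-6 + q)
sqrt(j + V(c)) = sqrt(1/171 + sqrt(-6 + 14)) = sqrt(1/171 + sqrt(8)) = sqrt(1/171 + 2*sqrt(2))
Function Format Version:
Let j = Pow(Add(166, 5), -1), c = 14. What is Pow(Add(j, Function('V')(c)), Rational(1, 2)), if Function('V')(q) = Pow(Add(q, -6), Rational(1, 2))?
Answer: Mul(Rational(1, 57), Pow(Add(19, Mul(6498, Pow(2, Rational(1, 2)))), Rational(1, 2))) ≈ 1.6835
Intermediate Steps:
j = Rational(1, 171) (j = Pow(171, -1) = Rational(1, 171) ≈ 0.0058480)
Function('V')(q) = Pow(Add(-6, q), Rational(1, 2))
Pow(Add(j, Function('V')(c)), Rational(1, 2)) = Pow(Add(Rational(1, 171), Pow(Add(-6, 14), Rational(1, 2))), Rational(1, 2)) = Pow(Add(Rational(1, 171), Pow(8, Rational(1, 2))), Rational(1, 2)) = Pow(Add(Rational(1, 171), Mul(2, Pow(2, Rational(1, 2)))), Rational(1, 2))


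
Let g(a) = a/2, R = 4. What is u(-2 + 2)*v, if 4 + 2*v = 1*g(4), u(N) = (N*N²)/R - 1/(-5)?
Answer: -⅕ ≈ -0.20000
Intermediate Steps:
g(a) = a/2 (g(a) = a*(½) = a/2)
u(N) = ⅕ + N³/4 (u(N) = (N*N²)/4 - 1/(-5) = N³*(¼) - 1*(-⅕) = N³/4 + ⅕ = ⅕ + N³/4)
v = -1 (v = -2 + (1*((½)*4))/2 = -2 + (1*2)/2 = -2 + (½)*2 = -2 + 1 = -1)
u(-2 + 2)*v = (⅕ + (-2 + 2)³/4)*(-1) = (⅕ + (¼)*0³)*(-1) = (⅕ + (¼)*0)*(-1) = (⅕ + 0)*(-1) = (⅕)*(-1) = -⅕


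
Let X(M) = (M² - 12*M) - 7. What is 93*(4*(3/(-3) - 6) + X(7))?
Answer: -6510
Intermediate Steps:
X(M) = -7 + M² - 12*M
93*(4*(3/(-3) - 6) + X(7)) = 93*(4*(3/(-3) - 6) + (-7 + 7² - 12*7)) = 93*(4*(3*(-⅓) - 6) + (-7 + 49 - 84)) = 93*(4*(-1 - 6) - 42) = 93*(4*(-7) - 42) = 93*(-28 - 42) = 93*(-70) = -6510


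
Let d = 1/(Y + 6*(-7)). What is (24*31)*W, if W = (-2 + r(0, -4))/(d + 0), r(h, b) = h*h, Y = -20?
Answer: 92256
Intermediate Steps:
r(h, b) = h**2
d = -1/62 (d = 1/(-20 + 6*(-7)) = 1/(-20 - 42) = 1/(-62) = -1/62 ≈ -0.016129)
W = 124 (W = (-2 + 0**2)/(-1/62 + 0) = (-2 + 0)/(-1/62) = -2*(-62) = 124)
(24*31)*W = (24*31)*124 = 744*124 = 92256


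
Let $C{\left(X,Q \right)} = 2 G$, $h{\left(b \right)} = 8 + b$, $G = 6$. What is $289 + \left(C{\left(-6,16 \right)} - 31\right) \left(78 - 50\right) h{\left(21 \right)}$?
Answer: $-15139$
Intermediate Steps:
$C{\left(X,Q \right)} = 12$ ($C{\left(X,Q \right)} = 2 \cdot 6 = 12$)
$289 + \left(C{\left(-6,16 \right)} - 31\right) \left(78 - 50\right) h{\left(21 \right)} = 289 + \left(12 - 31\right) \left(78 - 50\right) \left(8 + 21\right) = 289 + \left(-19\right) 28 \cdot 29 = 289 - 15428 = -15139$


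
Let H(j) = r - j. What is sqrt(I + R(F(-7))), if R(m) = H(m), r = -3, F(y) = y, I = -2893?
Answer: 3*I*sqrt(321) ≈ 53.749*I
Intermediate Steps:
H(j) = -3 - j
R(m) = -3 - m
sqrt(I + R(F(-7))) = sqrt(-2893 + (-3 - 1*(-7))) = sqrt(-2893 + (-3 + 7)) = sqrt(-2893 + 4) = sqrt(-2889) = 3*I*sqrt(321)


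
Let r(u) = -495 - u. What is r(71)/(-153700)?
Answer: 283/76850 ≈ 0.0036825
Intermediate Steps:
r(71)/(-153700) = (-495 - 1*71)/(-153700) = (-495 - 71)*(-1/153700) = -566*(-1/153700) = 283/76850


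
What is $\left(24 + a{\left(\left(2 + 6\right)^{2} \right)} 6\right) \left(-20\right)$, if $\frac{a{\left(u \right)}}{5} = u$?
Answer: $-38880$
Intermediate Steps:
$a{\left(u \right)} = 5 u$
$\left(24 + a{\left(\left(2 + 6\right)^{2} \right)} 6\right) \left(-20\right) = \left(24 + 5 \left(2 + 6\right)^{2} \cdot 6\right) \left(-20\right) = \left(24 + 5 \cdot 8^{2} \cdot 6\right) \left(-20\right) = \left(24 + 5 \cdot 64 \cdot 6\right) \left(-20\right) = \left(24 + 320 \cdot 6\right) \left(-20\right) = \left(24 + 1920\right) \left(-20\right) = 1944 \left(-20\right) = -38880$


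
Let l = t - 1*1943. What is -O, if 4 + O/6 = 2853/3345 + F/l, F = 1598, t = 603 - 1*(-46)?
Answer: 18967248/721405 ≈ 26.292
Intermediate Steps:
t = 649 (t = 603 + 46 = 649)
l = -1294 (l = 649 - 1*1943 = 649 - 1943 = -1294)
O = -18967248/721405 (O = -24 + 6*(2853/3345 + 1598/(-1294)) = -24 + 6*(2853*(1/3345) + 1598*(-1/1294)) = -24 + 6*(951/1115 - 799/647) = -24 + 6*(-275588/721405) = -24 - 1653528/721405 = -18967248/721405 ≈ -26.292)
-O = -1*(-18967248/721405) = 18967248/721405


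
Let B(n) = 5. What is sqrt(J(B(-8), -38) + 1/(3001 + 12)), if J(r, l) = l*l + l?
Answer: sqrt(12763908627)/3013 ≈ 37.497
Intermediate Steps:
J(r, l) = l + l**2 (J(r, l) = l**2 + l = l + l**2)
sqrt(J(B(-8), -38) + 1/(3001 + 12)) = sqrt(-38*(1 - 38) + 1/(3001 + 12)) = sqrt(-38*(-37) + 1/3013) = sqrt(1406 + 1/3013) = sqrt(4236279/3013) = sqrt(12763908627)/3013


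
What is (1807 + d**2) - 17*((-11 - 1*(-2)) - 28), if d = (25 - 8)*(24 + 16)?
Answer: 464836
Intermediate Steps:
d = 680 (d = 17*40 = 680)
(1807 + d**2) - 17*((-11 - 1*(-2)) - 28) = (1807 + 680**2) - 17*((-11 - 1*(-2)) - 28) = (1807 + 462400) - 17*((-11 + 2) - 28) = 464207 - 17*(-9 - 28) = 464207 - 17*(-37) = 464207 + 629 = 464836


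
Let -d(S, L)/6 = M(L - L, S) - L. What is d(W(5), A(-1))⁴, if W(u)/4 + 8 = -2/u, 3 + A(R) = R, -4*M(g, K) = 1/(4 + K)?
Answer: 2568478718985921/7676563456 ≈ 3.3459e+5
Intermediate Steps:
M(g, K) = -1/(4*(4 + K))
A(R) = -3 + R
W(u) = -32 - 8/u (W(u) = -32 + 4*(-2/u) = -32 - 8/u)
d(S, L) = 6*L + 6/(16 + 4*S) (d(S, L) = -6*(-1/(16 + 4*S) - L) = -6*(-L - 1/(16 + 4*S)) = 6*L + 6/(16 + 4*S))
d(W(5), A(-1))⁴ = (3*(1 + 4*(-3 - 1)*(4 + (-32 - 8/5)))/(2*(4 + (-32 - 8/5))))⁴ = (3*(1 + 4*(-4)*(4 + (-32 - 8*⅕)))/(2*(4 + (-32 - 8*⅕))))⁴ = (3*(1 + 4*(-4)*(4 + (-32 - 8/5)))/(2*(4 + (-32 - 8/5))))⁴ = (3*(1 + 4*(-4)*(4 - 168/5))/(2*(4 - 168/5)))⁴ = (3*(1 + 4*(-4)*(-148/5))/(2*(-148/5)))⁴ = ((3/2)*(-5/148)*(1 + 2368/5))⁴ = ((3/2)*(-5/148)*(2373/5))⁴ = (-7119/296)⁴ = 2568478718985921/7676563456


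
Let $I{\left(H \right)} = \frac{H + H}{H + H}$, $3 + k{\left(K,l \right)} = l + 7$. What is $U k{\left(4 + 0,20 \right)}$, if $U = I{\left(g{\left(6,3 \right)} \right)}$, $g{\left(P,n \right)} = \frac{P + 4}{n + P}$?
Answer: $24$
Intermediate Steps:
$g{\left(P,n \right)} = \frac{4 + P}{P + n}$
$k{\left(K,l \right)} = 4 + l$ ($k{\left(K,l \right)} = -3 + \left(l + 7\right) = -3 + \left(7 + l\right) = 4 + l$)
$I{\left(H \right)} = 1$ ($I{\left(H \right)} = \frac{2 H}{2 H} = 2 H \frac{1}{2 H} = 1$)
$U = 1$
$U k{\left(4 + 0,20 \right)} = 1 \left(4 + 20\right) = 1 \cdot 24 = 24$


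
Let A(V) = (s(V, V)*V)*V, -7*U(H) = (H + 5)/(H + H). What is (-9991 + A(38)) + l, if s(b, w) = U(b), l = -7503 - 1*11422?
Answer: -203229/7 ≈ -29033.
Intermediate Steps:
l = -18925 (l = -7503 - 11422 = -18925)
U(H) = -(5 + H)/(14*H) (U(H) = -(H + 5)/(7*(H + H)) = -(5 + H)/(7*(2*H)) = -(5 + H)*1/(2*H)/7 = -(5 + H)/(14*H))
s(b, w) = (-5 - b)/(14*b)
A(V) = V*(-5/14 - V/14) (A(V) = (((-5 - V)/(14*V))*V)*V = (-5/14 - V/14)*V = V*(-5/14 - V/14))
(-9991 + A(38)) + l = (-9991 - 1/14*38*(5 + 38)) - 18925 = (-9991 - 1/14*38*43) - 18925 = (-9991 - 817/7) - 18925 = -70754/7 - 18925 = -203229/7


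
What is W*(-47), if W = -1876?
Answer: 88172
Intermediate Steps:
W*(-47) = -1876*(-47) = 88172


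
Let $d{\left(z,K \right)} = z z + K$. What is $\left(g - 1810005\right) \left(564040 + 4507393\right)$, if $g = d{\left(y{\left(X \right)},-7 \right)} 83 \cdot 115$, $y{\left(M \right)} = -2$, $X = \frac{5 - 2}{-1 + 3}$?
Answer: $-9324539571120$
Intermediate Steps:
$X = \frac{3}{2} \approx 1.5$
$d{\left(z,K \right)} = K + z^{2}$ ($d{\left(z,K \right)} = z^{2} + K = K + z^{2}$)
$g = -28635$ ($g = \left(-7 + \left(-2\right)^{2}\right) 83 \cdot 115 = \left(-7 + 4\right) 83 \cdot 115 = \left(-3\right) 83 \cdot 115 = \left(-249\right) 115 = -28635$)
$\left(g - 1810005\right) \left(564040 + 4507393\right) = \left(-28635 - 1810005\right) \left(564040 + 4507393\right) = \left(-1838640\right) 5071433 = -9324539571120$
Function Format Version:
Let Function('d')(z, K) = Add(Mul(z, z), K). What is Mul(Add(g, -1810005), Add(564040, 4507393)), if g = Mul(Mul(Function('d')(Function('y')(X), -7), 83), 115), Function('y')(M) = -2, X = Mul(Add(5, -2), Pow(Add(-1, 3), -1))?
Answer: -9324539571120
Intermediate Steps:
X = Rational(3, 2) (X = Mul(3, Pow(2, -1)) = Mul(3, Rational(1, 2)) = Rational(3, 2) ≈ 1.5000)
Function('d')(z, K) = Add(K, Pow(z, 2)) (Function('d')(z, K) = Add(Pow(z, 2), K) = Add(K, Pow(z, 2)))
g = -28635 (g = Mul(Mul(Add(-7, Pow(-2, 2)), 83), 115) = Mul(Mul(Add(-7, 4), 83), 115) = Mul(Mul(-3, 83), 115) = Mul(-249, 115) = -28635)
Mul(Add(g, -1810005), Add(564040, 4507393)) = Mul(Add(-28635, -1810005), Add(564040, 4507393)) = Mul(-1838640, 5071433) = -9324539571120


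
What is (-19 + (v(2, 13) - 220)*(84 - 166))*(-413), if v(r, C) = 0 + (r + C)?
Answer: -6934683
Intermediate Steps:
v(r, C) = C + r (v(r, C) = 0 + (C + r) = C + r)
(-19 + (v(2, 13) - 220)*(84 - 166))*(-413) = (-19 + ((13 + 2) - 220)*(84 - 166))*(-413) = (-19 + (15 - 220)*(-82))*(-413) = (-19 - 205*(-82))*(-413) = (-19 + 16810)*(-413) = 16791*(-413) = -6934683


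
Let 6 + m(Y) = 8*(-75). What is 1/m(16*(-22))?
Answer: -1/606 ≈ -0.0016502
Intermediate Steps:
m(Y) = -606 (m(Y) = -6 + 8*(-75) = -6 - 600 = -606)
1/m(16*(-22)) = 1/(-606) = -1/606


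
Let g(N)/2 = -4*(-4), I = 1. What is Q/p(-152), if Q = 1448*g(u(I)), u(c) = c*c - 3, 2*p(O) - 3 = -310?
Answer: -92672/307 ≈ -301.86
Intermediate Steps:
p(O) = -307/2 (p(O) = 3/2 + (½)*(-310) = 3/2 - 155 = -307/2)
u(c) = -3 + c² (u(c) = c² - 3 = -3 + c²)
g(N) = 32 (g(N) = 2*(-4*(-4)) = 2*16 = 32)
Q = 46336 (Q = 1448*32 = 46336)
Q/p(-152) = 46336/(-307/2) = 46336*(-2/307) = -92672/307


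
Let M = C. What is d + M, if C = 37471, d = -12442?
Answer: 25029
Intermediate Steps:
M = 37471
d + M = -12442 + 37471 = 25029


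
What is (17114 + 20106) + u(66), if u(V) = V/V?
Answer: 37221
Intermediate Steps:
u(V) = 1
(17114 + 20106) + u(66) = (17114 + 20106) + 1 = 37220 + 1 = 37221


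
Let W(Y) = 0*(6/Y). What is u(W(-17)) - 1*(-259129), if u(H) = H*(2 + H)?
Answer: 259129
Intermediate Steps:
W(Y) = 0
u(W(-17)) - 1*(-259129) = 0*(2 + 0) - 1*(-259129) = 0*2 + 259129 = 0 + 259129 = 259129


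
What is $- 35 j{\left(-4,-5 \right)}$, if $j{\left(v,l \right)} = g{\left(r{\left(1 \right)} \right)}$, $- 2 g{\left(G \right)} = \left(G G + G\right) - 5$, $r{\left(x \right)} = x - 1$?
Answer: $- \frac{175}{2} \approx -87.5$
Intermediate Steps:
$r{\left(x \right)} = -1 + x$ ($r{\left(x \right)} = x - 1 = -1 + x$)
$g{\left(G \right)} = \frac{5}{2} - \frac{G}{2} - \frac{G^{2}}{2}$ ($g{\left(G \right)} = - \frac{\left(G G + G\right) - 5}{2} = - \frac{\left(G^{2} + G\right) - 5}{2} = - \frac{\left(G + G^{2}\right) - 5}{2} = - \frac{-5 + G + G^{2}}{2} = \frac{5}{2} - \frac{G}{2} - \frac{G^{2}}{2}$)
$j{\left(v,l \right)} = \frac{5}{2}$ ($j{\left(v,l \right)} = \frac{5}{2} - \frac{-1 + 1}{2} - \frac{\left(-1 + 1\right)^{2}}{2} = \frac{5}{2} - 0 - \frac{0^{2}}{2} = \frac{5}{2} + 0 - 0 = \frac{5}{2} + 0 + 0 = \frac{5}{2}$)
$- 35 j{\left(-4,-5 \right)} = \left(-35\right) \frac{5}{2} = - \frac{175}{2}$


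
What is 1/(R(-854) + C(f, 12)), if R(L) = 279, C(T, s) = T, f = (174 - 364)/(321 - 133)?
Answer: 94/26131 ≈ 0.0035973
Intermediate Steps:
f = -95/94 (f = -190/188 = -190*1/188 = -95/94 ≈ -1.0106)
1/(R(-854) + C(f, 12)) = 1/(279 - 95/94) = 1/(26131/94) = 94/26131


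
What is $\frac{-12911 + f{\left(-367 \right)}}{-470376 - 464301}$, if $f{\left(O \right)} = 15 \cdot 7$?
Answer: $\frac{12806}{934677} \approx 0.013701$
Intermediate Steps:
$f{\left(O \right)} = 105$
$\frac{-12911 + f{\left(-367 \right)}}{-470376 - 464301} = \frac{-12911 + 105}{-470376 - 464301} = - \frac{12806}{-934677} = \left(-12806\right) \left(- \frac{1}{934677}\right) = \frac{12806}{934677}$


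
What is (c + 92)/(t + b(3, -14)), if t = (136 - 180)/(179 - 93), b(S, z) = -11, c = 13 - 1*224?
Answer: 5117/495 ≈ 10.337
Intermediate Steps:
c = -211 (c = 13 - 224 = -211)
t = -22/43 (t = -44/86 = -44*1/86 = -22/43 ≈ -0.51163)
(c + 92)/(t + b(3, -14)) = (-211 + 92)/(-22/43 - 11) = -119/(-495/43) = -119*(-43/495) = 5117/495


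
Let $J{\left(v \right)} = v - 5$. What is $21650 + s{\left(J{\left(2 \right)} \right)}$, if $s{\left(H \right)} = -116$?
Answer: $21534$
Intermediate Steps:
$J{\left(v \right)} = -5 + v$ ($J{\left(v \right)} = v - 5 = -5 + v$)
$21650 + s{\left(J{\left(2 \right)} \right)} = 21650 - 116 = 21534$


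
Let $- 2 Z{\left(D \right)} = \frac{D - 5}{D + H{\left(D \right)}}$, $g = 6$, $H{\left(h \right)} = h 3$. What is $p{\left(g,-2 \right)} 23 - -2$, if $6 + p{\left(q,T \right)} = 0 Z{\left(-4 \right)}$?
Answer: $-136$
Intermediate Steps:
$H{\left(h \right)} = 3 h$
$Z{\left(D \right)} = - \frac{-5 + D}{8 D}$ ($Z{\left(D \right)} = - \frac{\left(D - 5\right) \frac{1}{D + 3 D}}{2} = - \frac{\left(-5 + D\right) \frac{1}{4 D}}{2} = - \frac{\frac{1}{4} \frac{1}{D} \left(-5 + D\right)}{2} = - \frac{-5 + D}{8 D}$)
$p{\left(q,T \right)} = -6$ ($p{\left(q,T \right)} = -6 + 0 \frac{5 - -4}{8 \left(-4\right)} = -6 + 0 \cdot \frac{1}{8} \left(- \frac{1}{4}\right) \left(5 + 4\right) = -6 + 0 \cdot \frac{1}{8} \left(- \frac{1}{4}\right) 9 = -6 + 0 \left(- \frac{9}{32}\right) = -6 + 0 = -6$)
$p{\left(g,-2 \right)} 23 - -2 = \left(-6\right) 23 - -2 = -138 + \left(-4 + 6\right) = -138 + 2 = -136$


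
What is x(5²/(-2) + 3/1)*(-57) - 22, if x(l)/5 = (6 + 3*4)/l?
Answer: 518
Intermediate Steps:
x(l) = 90/l (x(l) = 5*((6 + 3*4)/l) = 5*((6 + 12)/l) = 5*(18/l) = 90/l)
x(5²/(-2) + 3/1)*(-57) - 22 = (90/(5²/(-2) + 3/1))*(-57) - 22 = (90/(25*(-½) + 3*1))*(-57) - 22 = (90/(-25/2 + 3))*(-57) - 22 = (90/(-19/2))*(-57) - 22 = (90*(-2/19))*(-57) - 22 = -180/19*(-57) - 22 = 540 - 22 = 518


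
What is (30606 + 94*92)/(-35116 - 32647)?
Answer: -39254/67763 ≈ -0.57928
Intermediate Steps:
(30606 + 94*92)/(-35116 - 32647) = (30606 + 8648)/(-67763) = 39254*(-1/67763) = -39254/67763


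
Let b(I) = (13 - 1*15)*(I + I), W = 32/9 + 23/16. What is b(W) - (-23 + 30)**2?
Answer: -2483/36 ≈ -68.972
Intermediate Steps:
W = 719/144 (W = 32*(1/9) + 23*(1/16) = 32/9 + 23/16 = 719/144 ≈ 4.9931)
b(I) = -4*I (b(I) = (13 - 15)*(2*I) = -4*I)
b(W) - (-23 + 30)**2 = -4*719/144 - (-23 + 30)**2 = -719/36 - 1*7**2 = -719/36 - 1*49 = -719/36 - 49 = -2483/36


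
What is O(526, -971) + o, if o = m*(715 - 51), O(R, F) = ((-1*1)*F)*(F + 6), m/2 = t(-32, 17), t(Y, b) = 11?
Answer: -922407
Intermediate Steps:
m = 22 (m = 2*11 = 22)
O(R, F) = -F*(6 + F) (O(R, F) = (-F)*(6 + F) = -F*(6 + F))
o = 14608 (o = 22*(715 - 51) = 22*664 = 14608)
O(526, -971) + o = -1*(-971)*(6 - 971) + 14608 = -1*(-971)*(-965) + 14608 = -937015 + 14608 = -922407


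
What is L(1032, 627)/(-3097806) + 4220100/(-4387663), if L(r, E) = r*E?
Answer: -61674999504/52682669641 ≈ -1.1707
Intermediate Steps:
L(r, E) = E*r
L(1032, 627)/(-3097806) + 4220100/(-4387663) = (627*1032)/(-3097806) + 4220100/(-4387663) = 647064*(-1/3097806) + 4220100*(-1/4387663) = -2508/12007 - 4220100/4387663 = -61674999504/52682669641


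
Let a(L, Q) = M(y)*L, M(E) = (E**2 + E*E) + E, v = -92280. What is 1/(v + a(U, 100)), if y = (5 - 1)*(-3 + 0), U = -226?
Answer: -1/154656 ≈ -6.4660e-6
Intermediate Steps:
y = -12 (y = 4*(-3) = -12)
M(E) = E + 2*E**2 (M(E) = (E**2 + E**2) + E = 2*E**2 + E = E + 2*E**2)
a(L, Q) = 276*L (a(L, Q) = (-12*(1 + 2*(-12)))*L = (-12*(1 - 24))*L = (-12*(-23))*L = 276*L)
1/(v + a(U, 100)) = 1/(-92280 + 276*(-226)) = 1/(-92280 - 62376) = 1/(-154656) = -1/154656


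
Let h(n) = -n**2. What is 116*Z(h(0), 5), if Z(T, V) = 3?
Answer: 348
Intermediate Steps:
116*Z(h(0), 5) = 116*3 = 348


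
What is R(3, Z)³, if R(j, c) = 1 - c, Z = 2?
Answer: -1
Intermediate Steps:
R(3, Z)³ = (1 - 1*2)³ = (1 - 2)³ = (-1)³ = -1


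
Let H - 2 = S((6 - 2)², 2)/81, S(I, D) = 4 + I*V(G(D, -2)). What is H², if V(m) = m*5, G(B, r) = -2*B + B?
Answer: 4/729 ≈ 0.0054870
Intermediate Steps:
G(B, r) = -B
V(m) = 5*m
S(I, D) = 4 - 5*D*I (S(I, D) = 4 + I*(5*(-D)) = 4 + I*(-5*D) = 4 - 5*D*I)
H = 2/27 (H = 2 + (4 - 5*2*(6 - 2)²)/81 = 2 + (4 - 5*2*4²)*(1/81) = 2 + (4 - 5*2*16)*(1/81) = 2 + (4 - 160)*(1/81) = 2 - 156*1/81 = 2 - 52/27 = 2/27 ≈ 0.074074)
H² = (2/27)² = 4/729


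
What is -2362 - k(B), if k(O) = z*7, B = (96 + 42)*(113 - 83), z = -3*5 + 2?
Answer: -2271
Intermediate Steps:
z = -13 (z = -15 + 2 = -13)
B = 4140 (B = 138*30 = 4140)
k(O) = -91 (k(O) = -13*7 = -91)
-2362 - k(B) = -2362 - 1*(-91) = -2362 + 91 = -2271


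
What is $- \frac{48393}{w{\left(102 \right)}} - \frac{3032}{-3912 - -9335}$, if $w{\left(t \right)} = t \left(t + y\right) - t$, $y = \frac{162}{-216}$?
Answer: $- \frac{11507410}{2174623} \approx -5.2917$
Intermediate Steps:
$y = - \frac{3}{4}$ ($y = 162 \left(- \frac{1}{216}\right) = - \frac{3}{4} \approx -0.75$)
$w{\left(t \right)} = - t + t \left(- \frac{3}{4} + t\right)$ ($w{\left(t \right)} = t \left(t - \frac{3}{4}\right) - t = t \left(- \frac{3}{4} + t\right) - t = - t + t \left(- \frac{3}{4} + t\right)$)
$- \frac{48393}{w{\left(102 \right)}} - \frac{3032}{-3912 - -9335} = - \frac{48393}{\frac{1}{4} \cdot 102 \left(-7 + 4 \cdot 102\right)} - \frac{3032}{-3912 - -9335} = - \frac{48393}{\frac{1}{4} \cdot 102 \left(-7 + 408\right)} - \frac{3032}{-3912 + 9335} = - \frac{48393}{\frac{1}{4} \cdot 102 \cdot 401} - \frac{3032}{5423} = - \frac{48393}{\frac{20451}{2}} - \frac{3032}{5423} = \left(-48393\right) \frac{2}{20451} - \frac{3032}{5423} = - \frac{32262}{6817} - \frac{3032}{5423} = - \frac{11507410}{2174623}$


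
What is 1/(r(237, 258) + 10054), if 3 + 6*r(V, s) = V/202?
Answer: 404/4061693 ≈ 9.9466e-5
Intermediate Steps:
r(V, s) = -½ + V/1212 (r(V, s) = -½ + (V/202)/6 = -½ + V/1212)
1/(r(237, 258) + 10054) = 1/((-½ + (1/1212)*237) + 10054) = 1/((-½ + 79/404) + 10054) = 1/(-123/404 + 10054) = 1/(4061693/404) = 404/4061693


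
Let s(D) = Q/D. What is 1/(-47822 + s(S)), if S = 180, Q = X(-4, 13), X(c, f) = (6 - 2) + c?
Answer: -1/47822 ≈ -2.0911e-5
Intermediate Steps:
X(c, f) = 4 + c
Q = 0 (Q = 4 - 4 = 0)
s(D) = 0 (s(D) = 0/D = 0)
1/(-47822 + s(S)) = 1/(-47822 + 0) = 1/(-47822) = -1/47822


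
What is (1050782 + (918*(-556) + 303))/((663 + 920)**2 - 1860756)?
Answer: 540677/645133 ≈ 0.83809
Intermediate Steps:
(1050782 + (918*(-556) + 303))/((663 + 920)**2 - 1860756) = (1050782 + (-510408 + 303))/(1583**2 - 1860756) = (1050782 - 510105)/(2505889 - 1860756) = 540677/645133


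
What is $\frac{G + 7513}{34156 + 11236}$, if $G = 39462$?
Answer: $\frac{46975}{45392} \approx 1.0349$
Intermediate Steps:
$\frac{G + 7513}{34156 + 11236} = \frac{39462 + 7513}{34156 + 11236} = \frac{46975}{45392}$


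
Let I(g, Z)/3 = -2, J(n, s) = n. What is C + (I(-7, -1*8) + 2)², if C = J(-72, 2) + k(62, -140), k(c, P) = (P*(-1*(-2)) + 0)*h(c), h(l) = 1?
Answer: -336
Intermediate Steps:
I(g, Z) = -6 (I(g, Z) = 3*(-2) = -6)
k(c, P) = 2*P (k(c, P) = (P*(-1*(-2)) + 0)*1 = (P*2 + 0)*1 = (2*P + 0)*1 = (2*P)*1 = 2*P)
C = -352 (C = -72 + 2*(-140) = -72 - 280 = -352)
C + (I(-7, -1*8) + 2)² = -352 + (-6 + 2)² = -352 + (-4)² = -352 + 16 = -336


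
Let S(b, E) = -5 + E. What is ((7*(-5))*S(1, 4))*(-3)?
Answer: -105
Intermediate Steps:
((7*(-5))*S(1, 4))*(-3) = ((7*(-5))*(-5 + 4))*(-3) = -35*(-1)*(-3) = 35*(-3) = -105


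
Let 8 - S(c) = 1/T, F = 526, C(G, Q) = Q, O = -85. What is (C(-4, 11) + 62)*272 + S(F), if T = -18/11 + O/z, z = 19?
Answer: 25366537/1277 ≈ 19864.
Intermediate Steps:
T = -1277/209 (T = -18/11 - 85/19 = -1277/209 ≈ -6.1100)
S(c) = 10425/1277 (S(c) = 8 - 1/(-1277/209) = 8 - 1*(-209/1277) = 8 + 209/1277 = 10425/1277)
(C(-4, 11) + 62)*272 + S(F) = (11 + 62)*272 + 10425/1277 = 73*272 + 10425/1277 = 19856 + 10425/1277 = 25366537/1277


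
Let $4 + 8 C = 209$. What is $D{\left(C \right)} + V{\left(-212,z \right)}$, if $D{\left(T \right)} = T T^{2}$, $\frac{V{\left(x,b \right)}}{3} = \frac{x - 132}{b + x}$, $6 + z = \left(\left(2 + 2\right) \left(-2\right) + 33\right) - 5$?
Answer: $\frac{284387189}{16896} \approx 16832.0$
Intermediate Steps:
$C = \frac{205}{8}$ ($C = - \frac{1}{2} + \frac{1}{8} \cdot 209 = - \frac{1}{2} + \frac{209}{8} = \frac{205}{8} \approx 25.625$)
$z = 14$ ($z = -6 + \left(\left(\left(2 + 2\right) \left(-2\right) + 33\right) - 5\right) = -6 + \left(\left(4 \left(-2\right) + 33\right) - 5\right) = -6 + \left(\left(-8 + 33\right) - 5\right) = -6 + \left(25 - 5\right) = -6 + 20 = 14$)
$V{\left(x,b \right)} = \frac{3 \left(-132 + x\right)}{b + x}$ ($V{\left(x,b \right)} = 3 \frac{x - 132}{b + x} = 3 \frac{-132 + x}{b + x} = \frac{3 \left(-132 + x\right)}{b + x}$)
$D{\left(T \right)} = T^{3}$
$D{\left(C \right)} + V{\left(-212,z \right)} = \left(\frac{205}{8}\right)^{3} + \frac{3 \left(-132 - 212\right)}{14 - 212} = \frac{8615125}{512} + 3 \frac{1}{-198} \left(-344\right) = \frac{8615125}{512} + 3 \left(- \frac{1}{198}\right) \left(-344\right) = \frac{8615125}{512} + \frac{172}{33} = \frac{284387189}{16896}$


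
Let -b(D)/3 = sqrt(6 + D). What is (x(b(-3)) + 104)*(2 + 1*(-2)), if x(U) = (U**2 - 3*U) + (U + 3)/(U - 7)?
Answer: 0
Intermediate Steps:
b(D) = -3*sqrt(6 + D)
x(U) = U**2 - 3*U + (3 + U)/(-7 + U) (x(U) = (U**2 - 3*U) + (3 + U)/(-7 + U) = U**2 - 3*U + (3 + U)/(-7 + U))
(x(b(-3)) + 104)*(2 + 1*(-2)) = ((3 + (-3*sqrt(6 - 3))**3 - 10*(-3*sqrt(6 - 3))**2 + 22*(-3*sqrt(6 - 3)))/(-7 - 3*sqrt(6 - 3)) + 104)*(2 + 1*(-2)) = ((3 + (-3*sqrt(3))**3 - 10*(-3*sqrt(3))**2 + 22*(-3*sqrt(3)))/(-7 - 3*sqrt(3)) + 104)*(2 - 2) = ((3 - 81*sqrt(3) - 10*27 - 66*sqrt(3))/(-7 - 3*sqrt(3)) + 104)*0 = ((3 - 81*sqrt(3) - 270 - 66*sqrt(3))/(-7 - 3*sqrt(3)) + 104)*0 = ((-267 - 147*sqrt(3))/(-7 - 3*sqrt(3)) + 104)*0 = (104 + (-267 - 147*sqrt(3))/(-7 - 3*sqrt(3)))*0 = 0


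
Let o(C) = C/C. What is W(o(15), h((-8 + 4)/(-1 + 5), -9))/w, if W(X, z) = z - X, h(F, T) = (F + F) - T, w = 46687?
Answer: 6/46687 ≈ 0.00012852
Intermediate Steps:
o(C) = 1
h(F, T) = -T + 2*F (h(F, T) = 2*F - T = -T + 2*F)
W(o(15), h((-8 + 4)/(-1 + 5), -9))/w = ((-1*(-9) + 2*((-8 + 4)/(-1 + 5))) - 1*1)/46687 = ((9 + 2*(-4/4)) - 1)*(1/46687) = ((9 + 2*(-4*¼)) - 1)*(1/46687) = ((9 + 2*(-1)) - 1)*(1/46687) = ((9 - 2) - 1)*(1/46687) = (7 - 1)*(1/46687) = 6*(1/46687) = 6/46687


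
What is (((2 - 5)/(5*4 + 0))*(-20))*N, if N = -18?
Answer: -54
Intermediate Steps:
(((2 - 5)/(5*4 + 0))*(-20))*N = (((2 - 5)/(5*4 + 0))*(-20))*(-18) = (-3/(20 + 0)*(-20))*(-18) = (-3/20*(-20))*(-18) = (-3*1/20*(-20))*(-18) = -3/20*(-20)*(-18) = 3*(-18) = -54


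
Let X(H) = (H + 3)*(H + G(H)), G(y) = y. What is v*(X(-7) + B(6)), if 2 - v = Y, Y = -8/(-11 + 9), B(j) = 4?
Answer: -120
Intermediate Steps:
X(H) = 2*H*(3 + H) (X(H) = (H + 3)*(H + H) = (3 + H)*(2*H) = 2*H*(3 + H))
Y = 4 (Y = -8/(-2) = -8*(-½) = 4)
v = -2 (v = 2 - 1*4 = 2 - 4 = -2)
v*(X(-7) + B(6)) = -2*(2*(-7)*(3 - 7) + 4) = -2*(2*(-7)*(-4) + 4) = -2*(56 + 4) = -2*60 = -120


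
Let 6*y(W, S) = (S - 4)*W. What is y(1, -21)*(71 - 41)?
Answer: -125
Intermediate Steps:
y(W, S) = W*(-4 + S)/6 (y(W, S) = ((S - 4)*W)/6 = ((-4 + S)*W)/6 = (W*(-4 + S))/6 = W*(-4 + S)/6)
y(1, -21)*(71 - 41) = ((⅙)*1*(-4 - 21))*(71 - 41) = ((⅙)*1*(-25))*30 = -25/6*30 = -125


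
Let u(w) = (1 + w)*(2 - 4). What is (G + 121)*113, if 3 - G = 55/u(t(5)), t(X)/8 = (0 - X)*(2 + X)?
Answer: 7812481/558 ≈ 14001.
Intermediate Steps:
t(X) = -8*X*(2 + X) (t(X) = 8*((0 - X)*(2 + X)) = 8*((-X)*(2 + X)) = 8*(-X*(2 + X)) = -8*X*(2 + X))
u(w) = -2 - 2*w (u(w) = (1 + w)*(-2) = -2 - 2*w)
G = 1619/558 (G = 3 - 55/(-2 - (-16)*5*(2 + 5)) = 3 - 55/(-2 - (-16)*5*7) = 3 - 55/(-2 - 2*(-280)) = 3 - 55/(-2 + 560) = 3 - 55/558 = 1619/558 ≈ 2.9014)
(G + 121)*113 = (1619/558 + 121)*113 = (69137/558)*113 = 7812481/558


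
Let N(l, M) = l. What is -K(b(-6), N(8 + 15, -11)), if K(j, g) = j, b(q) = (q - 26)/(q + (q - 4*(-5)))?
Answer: 4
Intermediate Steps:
b(q) = (-26 + q)/(20 + 2*q) (b(q) = (-26 + q)/(q + (q + 20)) = (-26 + q)/(q + (20 + q)) = (-26 + q)/(20 + 2*q))
-K(b(-6), N(8 + 15, -11)) = -(-26 - 6)/(2*(10 - 6)) = -(-32)/(2*4) = -1*(-4) = 4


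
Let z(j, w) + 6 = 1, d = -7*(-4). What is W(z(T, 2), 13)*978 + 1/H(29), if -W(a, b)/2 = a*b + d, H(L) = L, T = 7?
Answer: 2098789/29 ≈ 72372.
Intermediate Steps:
d = 28
z(j, w) = -5 (z(j, w) = -6 + 1 = -5)
W(a, b) = -56 - 2*a*b (W(a, b) = -2*(a*b + 28) = -2*(28 + a*b) = -56 - 2*a*b)
W(z(T, 2), 13)*978 + 1/H(29) = (-56 - 2*(-5)*13)*978 + 1/29 = (-56 + 130)*978 + 1/29 = 74*978 + 1/29 = 72372 + 1/29 = 2098789/29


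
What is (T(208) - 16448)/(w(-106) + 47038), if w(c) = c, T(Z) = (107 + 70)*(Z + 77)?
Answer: 33997/46932 ≈ 0.72439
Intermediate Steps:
T(Z) = 13629 + 177*Z (T(Z) = 177*(77 + Z) = 13629 + 177*Z)
(T(208) - 16448)/(w(-106) + 47038) = ((13629 + 177*208) - 16448)/(-106 + 47038) = ((13629 + 36816) - 16448)/46932 = (50445 - 16448)*(1/46932) = 33997*(1/46932) = 33997/46932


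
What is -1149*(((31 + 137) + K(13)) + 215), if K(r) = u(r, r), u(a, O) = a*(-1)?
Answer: -425130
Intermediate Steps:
u(a, O) = -a
K(r) = -r
-1149*(((31 + 137) + K(13)) + 215) = -1149*(((31 + 137) - 1*13) + 215) = -1149*((168 - 13) + 215) = -1149*(155 + 215) = -1149*370 = -425130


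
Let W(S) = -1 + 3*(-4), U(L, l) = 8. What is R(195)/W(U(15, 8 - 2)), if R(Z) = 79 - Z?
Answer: 116/13 ≈ 8.9231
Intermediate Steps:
W(S) = -13 (W(S) = -1 - 12 = -13)
R(195)/W(U(15, 8 - 2)) = (79 - 1*195)/(-13) = (79 - 195)*(-1/13) = -116*(-1/13) = 116/13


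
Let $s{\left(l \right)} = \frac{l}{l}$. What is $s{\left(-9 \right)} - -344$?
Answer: $345$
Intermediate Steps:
$s{\left(l \right)} = 1$
$s{\left(-9 \right)} - -344 = 1 - -344 = 1 + 344 = 345$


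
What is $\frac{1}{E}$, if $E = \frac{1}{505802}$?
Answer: $505802$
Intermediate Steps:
$E = \frac{1}{505802} \approx 1.9771 \cdot 10^{-6}$
$\frac{1}{E} = \frac{1}{\frac{1}{505802}} = 505802$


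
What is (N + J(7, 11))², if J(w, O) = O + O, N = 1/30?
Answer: 436921/900 ≈ 485.47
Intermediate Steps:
N = 1/30 ≈ 0.033333
J(w, O) = 2*O
(N + J(7, 11))² = (1/30 + 2*11)² = (1/30 + 22)² = (661/30)² = 436921/900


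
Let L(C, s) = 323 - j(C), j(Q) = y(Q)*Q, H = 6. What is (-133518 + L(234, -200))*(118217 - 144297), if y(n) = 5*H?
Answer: 3656807200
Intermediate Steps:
y(n) = 30 (y(n) = 5*6 = 30)
j(Q) = 30*Q
L(C, s) = 323 - 30*C
(-133518 + L(234, -200))*(118217 - 144297) = (-133518 + (323 - 30*234))*(118217 - 144297) = (-133518 + (323 - 7020))*(-26080) = (-133518 - 6697)*(-26080) = -140215*(-26080) = 3656807200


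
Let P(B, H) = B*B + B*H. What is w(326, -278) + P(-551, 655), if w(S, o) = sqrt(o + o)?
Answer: -57304 + 2*I*sqrt(139) ≈ -57304.0 + 23.58*I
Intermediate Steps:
w(S, o) = sqrt(2)*sqrt(o) (w(S, o) = sqrt(2*o) = sqrt(2)*sqrt(o))
P(B, H) = B**2 + B*H
w(326, -278) + P(-551, 655) = sqrt(2)*sqrt(-278) - 551*(-551 + 655) = sqrt(2)*(I*sqrt(278)) - 551*104 = 2*I*sqrt(139) - 57304 = -57304 + 2*I*sqrt(139)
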